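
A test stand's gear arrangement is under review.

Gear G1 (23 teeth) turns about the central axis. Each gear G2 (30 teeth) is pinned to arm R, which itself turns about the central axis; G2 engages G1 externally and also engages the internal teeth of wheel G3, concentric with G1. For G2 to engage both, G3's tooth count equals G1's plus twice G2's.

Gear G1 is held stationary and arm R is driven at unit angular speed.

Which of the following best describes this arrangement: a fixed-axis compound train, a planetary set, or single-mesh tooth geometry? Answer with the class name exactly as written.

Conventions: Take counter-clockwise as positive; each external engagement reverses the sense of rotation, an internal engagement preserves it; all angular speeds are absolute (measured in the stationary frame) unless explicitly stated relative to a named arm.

planetary set (23T centre, 30T on arm, 83T internal) — Willis relation
classification: planetary set

planetary set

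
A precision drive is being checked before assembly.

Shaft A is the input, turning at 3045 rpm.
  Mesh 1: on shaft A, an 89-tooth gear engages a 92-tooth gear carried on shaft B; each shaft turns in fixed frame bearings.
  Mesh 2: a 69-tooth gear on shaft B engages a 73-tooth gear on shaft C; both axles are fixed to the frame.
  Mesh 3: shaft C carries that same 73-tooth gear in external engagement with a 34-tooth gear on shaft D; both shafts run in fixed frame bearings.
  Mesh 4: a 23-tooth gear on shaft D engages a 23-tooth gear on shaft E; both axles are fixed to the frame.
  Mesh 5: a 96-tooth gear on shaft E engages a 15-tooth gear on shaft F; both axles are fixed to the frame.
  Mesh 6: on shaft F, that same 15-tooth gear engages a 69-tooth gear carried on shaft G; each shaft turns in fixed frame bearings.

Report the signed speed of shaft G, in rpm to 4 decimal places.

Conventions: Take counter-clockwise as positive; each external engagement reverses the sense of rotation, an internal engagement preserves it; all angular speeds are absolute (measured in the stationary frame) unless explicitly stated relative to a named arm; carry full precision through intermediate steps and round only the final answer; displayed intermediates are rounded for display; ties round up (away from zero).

+8317.2890 rpm

6-mesh fixed-axis compound train (all bearings frame-fixed)
mesh 1 [89T→92T]: ω = 3045.0000×89/92 = 2945.7065 rpm, sense flips to −
mesh 2 [69T→73T]: ω = 2945.7065×69/73 = 2784.2979 rpm, sense flips to +
mesh 3 [73T→34T]: ω = 2784.2979×73/34 = 5978.0515 rpm, sense flips to −
mesh 4 [23T→23T]: ω = 5978.0515×23/23 = 5978.0515 rpm, sense flips to +
mesh 5 [96T→15T]: ω = 5978.0515×96/15 = 38259.5294 rpm, sense flips to −
mesh 6 [15T→69T]: ω = 38259.5294×15/69 = 8317.2890 rpm, sense flips to +
signed output speed = +8317.2890 rpm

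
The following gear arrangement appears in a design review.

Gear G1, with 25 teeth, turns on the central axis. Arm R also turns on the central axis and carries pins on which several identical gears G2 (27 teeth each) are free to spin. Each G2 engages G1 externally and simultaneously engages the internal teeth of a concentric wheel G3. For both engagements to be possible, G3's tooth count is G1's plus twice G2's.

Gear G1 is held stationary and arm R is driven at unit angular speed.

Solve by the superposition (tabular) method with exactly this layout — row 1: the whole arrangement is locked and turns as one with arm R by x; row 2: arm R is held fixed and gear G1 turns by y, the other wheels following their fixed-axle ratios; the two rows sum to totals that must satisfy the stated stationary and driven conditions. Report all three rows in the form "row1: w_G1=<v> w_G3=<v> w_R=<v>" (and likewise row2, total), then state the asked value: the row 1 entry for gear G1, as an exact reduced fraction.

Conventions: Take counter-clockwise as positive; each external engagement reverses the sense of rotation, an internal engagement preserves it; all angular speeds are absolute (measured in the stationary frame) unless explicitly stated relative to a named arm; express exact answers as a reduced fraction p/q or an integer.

row1: w_G1=1 w_G3=1 w_R=1
row2: w_G1=-1 w_G3=25/79 w_R=0
total: w_G1=0 w_G3=104/79 w_R=1
asked value: 1

topology: planetary set — G1 25T / G2 27T / G3 79T, arm = carrier (Willis)
row 1 — lock + rotate with arm: ω_sun = ω_ring = ω_arm = x
row 2 (arm held, sun turns y): ω_ring = −(25/79)·y, ω_arm = 0
boundary: total ω_sun = x + y = 0 and total ω_arm = x = 1  ⇒  y = -1, x = 1
row 2 ring = −(25/79)·(-1) = 25/79
totals (row 1 + row 2): sun 1 + (-1) = 0, ring 1 + 25/79 = 104/79, arm 1 + 0 = 1
asked cell (row1, sun) = 1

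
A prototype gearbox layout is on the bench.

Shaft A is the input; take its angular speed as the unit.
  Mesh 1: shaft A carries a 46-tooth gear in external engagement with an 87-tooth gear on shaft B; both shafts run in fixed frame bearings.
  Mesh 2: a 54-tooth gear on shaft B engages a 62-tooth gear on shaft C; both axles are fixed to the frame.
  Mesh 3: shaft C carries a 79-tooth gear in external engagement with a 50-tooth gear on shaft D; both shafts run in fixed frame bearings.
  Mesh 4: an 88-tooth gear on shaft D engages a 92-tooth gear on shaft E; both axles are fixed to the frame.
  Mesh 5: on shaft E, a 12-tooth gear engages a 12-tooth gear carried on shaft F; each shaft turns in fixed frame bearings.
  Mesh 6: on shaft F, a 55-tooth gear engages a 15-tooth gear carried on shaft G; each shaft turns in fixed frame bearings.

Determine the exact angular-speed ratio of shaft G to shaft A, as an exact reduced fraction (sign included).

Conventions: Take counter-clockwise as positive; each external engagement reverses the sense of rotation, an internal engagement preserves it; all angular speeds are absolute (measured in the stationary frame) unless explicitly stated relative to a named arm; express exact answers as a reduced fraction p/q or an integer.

57354/22475

class = fixed-axis compound train [6 meshes; 6 ratios multiply, 6 sense flips]
mesh 1 [46T→87T]: running ratio 46/87, sense −
mesh 2 [54T→62T]: running ratio 414/899, sense +
mesh 3 [79T→50T]: running ratio 16353/22475, sense −
mesh 4 [88T→92T]: running ratio 15642/22475, sense +
mesh 5 [12T→12T]: running ratio 15642/22475, sense −
mesh 6 [55T→15T]: running ratio 57354/22475, sense +
ω_out/ω_in = 57354/22475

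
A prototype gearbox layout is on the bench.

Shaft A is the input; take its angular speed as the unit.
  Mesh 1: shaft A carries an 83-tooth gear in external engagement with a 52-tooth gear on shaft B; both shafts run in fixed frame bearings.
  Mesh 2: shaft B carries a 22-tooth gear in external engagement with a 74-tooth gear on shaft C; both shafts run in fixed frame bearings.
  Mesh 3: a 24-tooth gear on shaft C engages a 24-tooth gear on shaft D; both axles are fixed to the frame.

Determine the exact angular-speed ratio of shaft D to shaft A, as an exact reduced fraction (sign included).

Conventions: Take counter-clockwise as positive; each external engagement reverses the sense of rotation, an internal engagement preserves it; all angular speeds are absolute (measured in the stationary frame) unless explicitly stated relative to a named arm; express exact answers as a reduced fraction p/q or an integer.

class = fixed-axis compound train [3 meshes; 3 ratios multiply, 3 sense flips]
mesh 1 [83T→52T]: running ratio 83/52, sense −
mesh 2 [22T→74T]: running ratio 913/1924, sense +
mesh 3 [24T→24T]: running ratio 913/1924, sense −
ω_out/ω_in = -913/1924

-913/1924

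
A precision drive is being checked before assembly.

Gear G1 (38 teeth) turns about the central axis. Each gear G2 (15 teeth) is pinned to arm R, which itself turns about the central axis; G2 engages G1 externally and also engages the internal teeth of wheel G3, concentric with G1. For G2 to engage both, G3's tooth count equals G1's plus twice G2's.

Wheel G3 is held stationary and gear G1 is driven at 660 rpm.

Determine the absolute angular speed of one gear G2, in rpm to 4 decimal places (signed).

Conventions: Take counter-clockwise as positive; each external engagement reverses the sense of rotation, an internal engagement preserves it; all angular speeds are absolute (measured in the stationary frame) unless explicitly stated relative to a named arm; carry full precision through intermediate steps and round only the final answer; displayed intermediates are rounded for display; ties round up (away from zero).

-836.0000 rpm

recognized (axles ride arm R): planetary set, 38/15/68 teeth
normalise by the input: solve with ω_sun = 1, then scale by 660 rpm
ring teeth: 38 + 2·15 = 68
38(ω_sun−ω_arm) = −68(ω_ring−ω_arm),  ω_ring = 0, ω_sun = 1
38(1−ω_arm) = −68(0−ω_arm)  ⇒  106·ω_arm = 38  ⇒  ω_arm = 19/53
sun–planet mesh: 38·(1−19/53) = −15·(ω_p−ω_arm)  ⇒  ω_p−ω_arm = -1292/795
ω_p = 19/53 − 1292/795 = -19/15
scale: ω_p = -19/15 × 660 rpm = -836.0000 rpm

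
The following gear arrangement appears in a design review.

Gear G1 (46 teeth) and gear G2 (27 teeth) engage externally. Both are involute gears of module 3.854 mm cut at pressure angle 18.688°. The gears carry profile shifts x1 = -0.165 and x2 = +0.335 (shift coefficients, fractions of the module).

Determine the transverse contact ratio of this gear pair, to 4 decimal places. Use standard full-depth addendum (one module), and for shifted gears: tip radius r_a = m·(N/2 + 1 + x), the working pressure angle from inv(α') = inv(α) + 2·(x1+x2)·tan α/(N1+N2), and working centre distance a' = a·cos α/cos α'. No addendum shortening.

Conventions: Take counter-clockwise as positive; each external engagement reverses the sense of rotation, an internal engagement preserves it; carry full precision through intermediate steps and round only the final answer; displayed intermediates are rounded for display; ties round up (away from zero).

1.6730

class = single-mesh tooth geometry [involute pair 46T × 27T, m = 3.854]
base radii: r_b1 = 83.968564, r_b2 = 49.285896
tip radii: r_a1 = 91.860090, r_a2 = 57.174090
inv(α') = inv(18.688°) + 2·(-0.165+0.335)·tan α/(46+27) = 0.01365618  ⇒  α' = 19.44354°
a' = a·cos α / cos α' = 140.6710·cos 18.688°/cos 19.44354° = 141.313575
action lengths: √(r_a1²−r_b1²) = 37.249918, √(r_a2²−r_b2²) = 28.978906
base pitch p_b = π·m·cos α = 11.469349
CR = (37.249918 + 28.978906 − 141.313575·sin 19.44354°)/11.469349 = 1.673040
contact ratio ≈ 1.6730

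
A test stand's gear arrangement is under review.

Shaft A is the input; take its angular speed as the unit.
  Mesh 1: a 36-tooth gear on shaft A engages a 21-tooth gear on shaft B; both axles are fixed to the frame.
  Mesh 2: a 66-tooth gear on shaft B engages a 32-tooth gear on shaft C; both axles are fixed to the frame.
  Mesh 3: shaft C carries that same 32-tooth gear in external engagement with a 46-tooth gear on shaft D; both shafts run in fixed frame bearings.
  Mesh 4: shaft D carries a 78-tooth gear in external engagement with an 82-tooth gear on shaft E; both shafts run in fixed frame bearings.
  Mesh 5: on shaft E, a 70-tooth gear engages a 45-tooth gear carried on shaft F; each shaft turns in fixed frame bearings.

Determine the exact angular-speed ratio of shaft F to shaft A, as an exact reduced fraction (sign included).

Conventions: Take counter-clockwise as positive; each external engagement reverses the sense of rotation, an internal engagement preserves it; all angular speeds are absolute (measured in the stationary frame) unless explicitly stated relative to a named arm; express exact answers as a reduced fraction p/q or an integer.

-3432/943

class = fixed-axis compound train [5 meshes; 5 ratios multiply, 5 sense flips]
mesh 1 [36T→21T]: running ratio 12/7, sense −
mesh 2 [66T→32T]: running ratio 99/28, sense +
mesh 3 [32T→46T]: running ratio 396/161, sense −
mesh 4 [78T→82T]: running ratio 15444/6601, sense +
mesh 5 [70T→45T]: running ratio 3432/943, sense −
ω_out/ω_in = -3432/943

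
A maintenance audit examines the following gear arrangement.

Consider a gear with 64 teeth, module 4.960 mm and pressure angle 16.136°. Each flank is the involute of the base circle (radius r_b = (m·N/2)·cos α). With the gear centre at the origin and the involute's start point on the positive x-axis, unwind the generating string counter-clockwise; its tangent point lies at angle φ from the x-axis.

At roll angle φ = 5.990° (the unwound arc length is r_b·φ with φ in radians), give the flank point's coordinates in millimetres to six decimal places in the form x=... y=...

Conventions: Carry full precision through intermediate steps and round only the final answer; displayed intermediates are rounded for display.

class = single-mesh tooth geometry [base-circle involute, m = 4.960, 64T]
pitch radius r_p = m·N/2 = 4.960·64/2 = 158.720000
base radius r_b = r_p·cos α = 158.720000·cos 16.136° = 152.467182
roll angle φ = 5.990° = 0.10454522 rad
x = r_b·(cos φ + φ·sin φ) = 153.298117
y = r_b·(sin φ − φ·cos φ) = 0.058009

x=153.298117 y=0.058009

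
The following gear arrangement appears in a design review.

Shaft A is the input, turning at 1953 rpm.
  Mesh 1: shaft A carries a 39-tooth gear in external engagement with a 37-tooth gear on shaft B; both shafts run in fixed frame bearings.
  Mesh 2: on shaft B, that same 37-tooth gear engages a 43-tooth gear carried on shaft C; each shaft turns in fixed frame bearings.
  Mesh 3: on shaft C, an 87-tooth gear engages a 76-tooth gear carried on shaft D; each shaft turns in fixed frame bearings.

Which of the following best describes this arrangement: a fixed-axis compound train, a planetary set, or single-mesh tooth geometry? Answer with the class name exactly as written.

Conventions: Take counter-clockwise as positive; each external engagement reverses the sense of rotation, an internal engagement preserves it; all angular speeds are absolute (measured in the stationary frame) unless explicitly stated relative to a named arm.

fixed-axis compound train

class = fixed-axis compound train [3 meshes; 3 ratios multiply, 3 sense flips]
classification: fixed-axis compound train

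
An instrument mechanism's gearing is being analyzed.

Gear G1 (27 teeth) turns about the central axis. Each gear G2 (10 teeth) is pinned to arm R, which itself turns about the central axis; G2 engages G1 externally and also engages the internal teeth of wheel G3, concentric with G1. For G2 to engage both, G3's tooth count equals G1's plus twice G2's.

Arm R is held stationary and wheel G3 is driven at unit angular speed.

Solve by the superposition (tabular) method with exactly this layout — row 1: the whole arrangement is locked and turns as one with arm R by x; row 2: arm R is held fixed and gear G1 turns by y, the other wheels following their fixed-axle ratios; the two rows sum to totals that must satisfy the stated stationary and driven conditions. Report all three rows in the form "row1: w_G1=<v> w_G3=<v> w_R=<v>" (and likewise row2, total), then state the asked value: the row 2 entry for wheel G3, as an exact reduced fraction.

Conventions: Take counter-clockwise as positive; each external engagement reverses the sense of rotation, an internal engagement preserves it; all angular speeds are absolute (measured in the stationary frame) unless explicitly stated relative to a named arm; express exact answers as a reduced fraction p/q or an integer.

row1: w_G1=0 w_G3=0 w_R=0
row2: w_G1=-47/27 w_G3=1 w_R=0
total: w_G1=-47/27 w_G3=1 w_R=0
asked value: 1

recognized (axles ride arm R): planetary set, 27/10/47 teeth
row 1 (train locked, turned with arm): all members turn x
row 2 — arm fixed, fixed-axis ratios: sun y, ring −(27/47)·y, arm 0
boundary: total ω_arm = x = 0 and total ω_ring = x − (27/47)·y = 1  ⇒  y = -47/27, x = 0
row 2 ring = −(27/47)·(-47/27) = 1
totals (row 1 + row 2): sun 0 + (-47/27) = -47/27, ring 0 + 1 = 1, arm 0 + 0 = 0
asked cell (row2, ring) = 1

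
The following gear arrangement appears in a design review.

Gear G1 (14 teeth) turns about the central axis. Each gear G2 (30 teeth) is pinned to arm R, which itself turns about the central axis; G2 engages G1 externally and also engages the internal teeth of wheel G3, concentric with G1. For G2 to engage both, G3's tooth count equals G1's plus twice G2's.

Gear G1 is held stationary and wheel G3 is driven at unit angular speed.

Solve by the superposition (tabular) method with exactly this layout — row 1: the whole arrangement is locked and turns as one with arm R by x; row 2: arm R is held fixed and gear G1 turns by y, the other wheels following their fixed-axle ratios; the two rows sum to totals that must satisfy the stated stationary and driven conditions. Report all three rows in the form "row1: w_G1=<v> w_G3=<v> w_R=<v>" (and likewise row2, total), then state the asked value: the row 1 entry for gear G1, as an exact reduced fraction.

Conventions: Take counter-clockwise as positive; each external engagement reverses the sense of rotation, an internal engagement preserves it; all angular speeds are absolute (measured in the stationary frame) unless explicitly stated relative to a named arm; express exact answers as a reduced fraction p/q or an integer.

row1: w_G1=37/44 w_G3=37/44 w_R=37/44
row2: w_G1=-37/44 w_G3=7/44 w_R=0
total: w_G1=0 w_G3=1 w_R=37/44
asked value: 37/44

topology: planetary set — G1 14T / G2 30T / G3 74T, arm = carrier (Willis)
row 1: whole set turns with the arm by x
superposition row 2 [arm held]: sun y, ring −(14/74)·y, arm 0
boundary: total ω_sun = x + y = 0 and total ω_ring = x − (14/74)·y = 1  ⇒  y = -37/44, x = 37/44
row 2 ring = −(14/74)·(-37/44) = 7/44
totals (row 1 + row 2): sun 37/44 + (-37/44) = 0, ring 37/44 + 7/44 = 1, arm 37/44 + 0 = 37/44
asked cell (row1, sun) = 37/44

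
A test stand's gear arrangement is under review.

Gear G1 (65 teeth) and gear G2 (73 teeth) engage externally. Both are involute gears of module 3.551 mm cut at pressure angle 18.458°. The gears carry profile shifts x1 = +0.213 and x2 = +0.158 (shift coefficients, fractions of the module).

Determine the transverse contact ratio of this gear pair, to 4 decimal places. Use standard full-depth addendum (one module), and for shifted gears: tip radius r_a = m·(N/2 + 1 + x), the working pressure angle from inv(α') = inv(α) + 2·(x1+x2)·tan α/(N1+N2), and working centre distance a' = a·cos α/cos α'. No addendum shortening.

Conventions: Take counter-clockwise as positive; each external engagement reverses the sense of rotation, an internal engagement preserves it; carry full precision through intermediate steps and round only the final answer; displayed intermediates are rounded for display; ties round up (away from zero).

topology: single-mesh involute geometry — m = 3.551, 65T/73T pair
base radii: r_b1 = 109.470476, r_b2 = 122.943766
tip radii: r_a1 = 119.714863, r_a2 = 133.723558
inv(α') = inv(18.458°) + 2·(+0.213+0.158)·tan α/(65+73) = 0.01342222  ⇒  α' = 19.33532°
a' = a·cos α / cos α' = 245.0190·cos 18.458°/cos 19.33532° = 246.306665
action lengths: √(r_a1²−r_b1²) = 48.454755, √(r_a2²−r_b2²) = 52.600575
base pitch p_b = π·m·cos α = 10.581897
CR = (48.454755 + 52.600575 − 246.306665·sin 19.33532°)/10.581897 = 1.843163
contact ratio ≈ 1.8432

1.8432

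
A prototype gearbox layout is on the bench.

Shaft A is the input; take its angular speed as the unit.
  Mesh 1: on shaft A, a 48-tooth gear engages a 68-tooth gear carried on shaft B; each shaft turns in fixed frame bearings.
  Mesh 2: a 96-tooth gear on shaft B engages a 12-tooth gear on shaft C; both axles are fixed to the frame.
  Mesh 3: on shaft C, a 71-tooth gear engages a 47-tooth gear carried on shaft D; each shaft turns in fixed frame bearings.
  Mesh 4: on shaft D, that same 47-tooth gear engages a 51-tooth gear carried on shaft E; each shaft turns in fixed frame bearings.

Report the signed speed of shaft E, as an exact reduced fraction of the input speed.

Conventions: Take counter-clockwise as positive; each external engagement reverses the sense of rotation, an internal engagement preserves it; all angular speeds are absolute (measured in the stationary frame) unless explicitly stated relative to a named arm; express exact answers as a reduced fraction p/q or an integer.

4-mesh fixed-axis compound train (all bearings frame-fixed)
mesh 1 [48T→68T]: |ω|/ω_in = 1×48/68 = 12/17, sense flips to −
mesh 2 [96T→12T]: |ω|/ω_in = (12/17)×96/12 = 96/17, sense flips to +
mesh 3 [71T→47T]: |ω|/ω_in = (96/17)×71/47 = 6816/799, sense flips to −
mesh 4 [47T→51T]: |ω|/ω_in = (6816/799)×47/51 = 2272/289, sense flips to +
signed output speed (× input speed) = 2272/289

2272/289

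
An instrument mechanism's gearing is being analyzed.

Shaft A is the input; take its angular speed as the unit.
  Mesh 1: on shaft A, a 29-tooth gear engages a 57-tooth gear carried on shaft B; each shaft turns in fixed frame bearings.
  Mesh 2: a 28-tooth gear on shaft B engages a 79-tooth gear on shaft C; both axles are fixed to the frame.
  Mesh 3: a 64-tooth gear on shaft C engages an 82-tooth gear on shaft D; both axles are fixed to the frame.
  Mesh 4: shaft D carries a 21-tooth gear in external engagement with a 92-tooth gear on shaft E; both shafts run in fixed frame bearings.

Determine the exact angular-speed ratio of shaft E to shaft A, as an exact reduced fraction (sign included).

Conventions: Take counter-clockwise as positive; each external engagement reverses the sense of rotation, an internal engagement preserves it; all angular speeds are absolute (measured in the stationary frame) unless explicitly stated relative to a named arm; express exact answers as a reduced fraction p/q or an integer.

class = fixed-axis compound train [4 meshes; 4 ratios multiply, 4 sense flips]
mesh 1 [29T→57T]: running ratio 29/57, sense −
mesh 2 [28T→79T]: running ratio 812/4503, sense +
mesh 3 [64T→82T]: running ratio 25984/184623, sense −
mesh 4 [21T→92T]: running ratio 45472/1415443, sense +
ω_out/ω_in = 45472/1415443

45472/1415443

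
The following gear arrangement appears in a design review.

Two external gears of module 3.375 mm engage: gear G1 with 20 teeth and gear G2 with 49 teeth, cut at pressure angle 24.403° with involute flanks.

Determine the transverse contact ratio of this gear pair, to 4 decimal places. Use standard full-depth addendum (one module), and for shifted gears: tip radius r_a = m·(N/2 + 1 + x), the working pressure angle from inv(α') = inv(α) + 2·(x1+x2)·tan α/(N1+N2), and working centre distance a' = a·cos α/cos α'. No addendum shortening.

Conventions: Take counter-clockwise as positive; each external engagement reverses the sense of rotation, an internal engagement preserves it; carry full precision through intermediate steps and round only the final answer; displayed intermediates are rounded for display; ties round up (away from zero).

1.4903

class = single-mesh tooth geometry [involute pair 20T × 49T, m = 3.375]
base radii: r_b1 = 30.734843, r_b2 = 75.300367
tip radii: r_a1 = 37.125000, r_a2 = 86.062500
no profile shift: α' = α, a' = a
action lengths: √(r_a1²−r_b1²) = 20.823905, √(r_a2²−r_b2²) = 41.672637
base pitch p_b = π·m·cos α = 9.655636
CR = (20.823905 + 41.672637 − 116.437500·sin 24.40300°)/9.655636 = 1.490336
contact ratio ≈ 1.4903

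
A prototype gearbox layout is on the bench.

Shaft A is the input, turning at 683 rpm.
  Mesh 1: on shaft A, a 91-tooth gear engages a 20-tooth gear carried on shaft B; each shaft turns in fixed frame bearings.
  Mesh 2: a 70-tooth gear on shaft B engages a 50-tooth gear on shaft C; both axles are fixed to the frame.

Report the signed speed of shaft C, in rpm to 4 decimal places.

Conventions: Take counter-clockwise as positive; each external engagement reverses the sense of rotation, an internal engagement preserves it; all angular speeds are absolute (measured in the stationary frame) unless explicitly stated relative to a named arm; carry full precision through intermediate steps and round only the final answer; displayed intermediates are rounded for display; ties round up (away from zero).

recognized (3 fixed axles, 2 meshes): fixed-axis compound train
mesh 1 [91T→20T]: ω = 683.0000×91/20 = 3107.6500 rpm, sense flips to −
mesh 2 [70T→50T]: ω = 3107.6500×70/50 = 4350.7100 rpm, sense flips to +
signed output speed = +4350.7100 rpm

+4350.7100 rpm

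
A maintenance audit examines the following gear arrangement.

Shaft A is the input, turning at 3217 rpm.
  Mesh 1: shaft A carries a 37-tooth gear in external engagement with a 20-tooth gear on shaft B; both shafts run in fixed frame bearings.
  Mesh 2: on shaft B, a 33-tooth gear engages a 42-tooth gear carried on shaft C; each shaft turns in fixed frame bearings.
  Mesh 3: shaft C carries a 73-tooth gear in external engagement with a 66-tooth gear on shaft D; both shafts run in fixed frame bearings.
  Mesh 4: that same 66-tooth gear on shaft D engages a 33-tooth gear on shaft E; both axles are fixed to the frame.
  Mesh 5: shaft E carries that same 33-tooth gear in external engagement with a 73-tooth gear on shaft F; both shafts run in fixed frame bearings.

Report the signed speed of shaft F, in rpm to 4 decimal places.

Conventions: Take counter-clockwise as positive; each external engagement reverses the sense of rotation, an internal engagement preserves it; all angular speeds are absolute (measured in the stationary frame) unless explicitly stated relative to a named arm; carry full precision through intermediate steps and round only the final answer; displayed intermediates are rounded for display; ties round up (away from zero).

class = fixed-axis compound train [5 meshes; 5 ratios multiply, 5 sense flips]
mesh 1 [37T→20T]: ω = 3217.0000×37/20 = 5951.4500 rpm, sense flips to −
mesh 2 [33T→42T]: ω = 5951.4500×33/42 = 4676.1393 rpm, sense flips to +
mesh 3 [73T→66T]: ω = 4676.1393×73/66 = 5172.0935 rpm, sense flips to −
mesh 4 [66T→33T]: ω = 5172.0935×66/33 = 10344.1869 rpm, sense flips to +
mesh 5 [33T→73T]: ω = 10344.1869×33/73 = 4676.1393 rpm, sense flips to −
signed output speed = -4676.1393 rpm

-4676.1393 rpm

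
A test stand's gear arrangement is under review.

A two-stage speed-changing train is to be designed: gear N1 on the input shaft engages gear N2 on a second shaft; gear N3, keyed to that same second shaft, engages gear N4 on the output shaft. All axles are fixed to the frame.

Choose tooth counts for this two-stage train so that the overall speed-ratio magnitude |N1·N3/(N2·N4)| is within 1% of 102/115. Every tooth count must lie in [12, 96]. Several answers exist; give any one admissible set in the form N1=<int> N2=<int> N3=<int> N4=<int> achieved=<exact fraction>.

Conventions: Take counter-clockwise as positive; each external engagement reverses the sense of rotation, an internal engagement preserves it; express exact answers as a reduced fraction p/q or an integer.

class = fixed-axis compound train [2-stage, 102/115 wanted]
target = 102/115 in lowest terms: an exact hit needs N1·N3 = k·102 and N2·N4 = k·115 for one integer k, every count in [12, 96]; additionally prefer no 1:1 stage (N1 ≠ N2, N3 ≠ N4)
k = 1…2: no 1:1-free in-range split of k·102 and k·115 into factor pairs; take k = 3
k = 3: N1·N3 = 306 = 17·18, N2·N4 = 345 = 15·23
achieved = 17·18/(15·23) = 102/115; |achieved − target| = 0 ≤ 51/5750 ✓

N1=17 N2=15 N3=18 N4=23 achieved=102/115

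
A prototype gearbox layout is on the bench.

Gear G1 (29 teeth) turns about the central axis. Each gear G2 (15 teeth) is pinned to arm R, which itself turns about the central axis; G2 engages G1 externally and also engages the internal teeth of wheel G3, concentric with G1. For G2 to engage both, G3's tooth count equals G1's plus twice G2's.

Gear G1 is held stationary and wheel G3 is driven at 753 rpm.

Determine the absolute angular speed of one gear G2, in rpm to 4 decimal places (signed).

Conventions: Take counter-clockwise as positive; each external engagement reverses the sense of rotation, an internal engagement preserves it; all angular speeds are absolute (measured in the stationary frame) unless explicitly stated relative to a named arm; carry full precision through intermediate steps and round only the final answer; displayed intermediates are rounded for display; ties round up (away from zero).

+1480.9000 rpm

class = planetary set [G3 = 29+2·15 = 59; Willis about the carrier]
normalise by the input: solve with ω_ring = 1, then scale by 753 rpm
ring teeth: 29 + 2·15 = 59
29(ω_sun−ω_arm) = −59(ω_ring−ω_arm),  ω_sun = 0, ω_ring = 1
29(0−ω_arm) = −59(1−ω_arm)  ⇒  88·ω_arm = 59  ⇒  ω_arm = 59/88
sun–planet mesh: 29·(0−59/88) = −15·(ω_p−ω_arm)  ⇒  ω_p−ω_arm = 1711/1320
ω_p = 59/88 + 1711/1320 = 59/30
scale: ω_p = 59/30 × 753 rpm = +1480.9000 rpm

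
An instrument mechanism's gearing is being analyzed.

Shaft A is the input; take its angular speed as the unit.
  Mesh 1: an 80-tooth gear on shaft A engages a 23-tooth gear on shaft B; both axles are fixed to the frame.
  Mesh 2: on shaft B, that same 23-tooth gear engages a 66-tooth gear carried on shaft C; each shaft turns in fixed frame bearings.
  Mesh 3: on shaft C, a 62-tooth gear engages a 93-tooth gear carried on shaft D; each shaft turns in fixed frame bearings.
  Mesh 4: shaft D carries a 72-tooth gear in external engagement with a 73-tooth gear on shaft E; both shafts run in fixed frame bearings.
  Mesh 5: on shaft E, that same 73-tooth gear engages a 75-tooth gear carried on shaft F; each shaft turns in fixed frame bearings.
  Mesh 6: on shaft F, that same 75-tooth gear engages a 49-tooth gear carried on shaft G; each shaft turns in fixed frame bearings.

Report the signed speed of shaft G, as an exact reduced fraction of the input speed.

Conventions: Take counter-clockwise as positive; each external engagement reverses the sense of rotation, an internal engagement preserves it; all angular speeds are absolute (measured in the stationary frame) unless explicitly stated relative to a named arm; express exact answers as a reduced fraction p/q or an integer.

6-mesh fixed-axis compound train (all bearings frame-fixed)
mesh 1 [80T→23T]: |ω|/ω_in = 1×80/23 = 80/23, sense flips to −
mesh 2 [23T→66T]: |ω|/ω_in = (80/23)×23/66 = 40/33, sense flips to +
mesh 3 [62T→93T]: |ω|/ω_in = (40/33)×62/93 = 80/99, sense flips to −
mesh 4 [72T→73T]: |ω|/ω_in = (80/99)×72/73 = 640/803, sense flips to +
mesh 5 [73T→75T]: |ω|/ω_in = (640/803)×73/75 = 128/165, sense flips to −
mesh 6 [75T→49T]: |ω|/ω_in = (128/165)×75/49 = 640/539, sense flips to +
signed output speed (× input speed) = 640/539

640/539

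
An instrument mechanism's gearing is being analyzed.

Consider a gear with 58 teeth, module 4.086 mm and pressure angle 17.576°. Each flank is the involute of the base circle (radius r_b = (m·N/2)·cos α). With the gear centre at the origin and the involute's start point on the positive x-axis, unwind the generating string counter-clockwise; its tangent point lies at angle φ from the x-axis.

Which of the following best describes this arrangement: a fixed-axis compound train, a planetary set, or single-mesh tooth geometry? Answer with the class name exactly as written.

class = single-mesh tooth geometry [base-circle involute, m = 4.086, 58T]
classification: single-mesh tooth geometry

single-mesh tooth geometry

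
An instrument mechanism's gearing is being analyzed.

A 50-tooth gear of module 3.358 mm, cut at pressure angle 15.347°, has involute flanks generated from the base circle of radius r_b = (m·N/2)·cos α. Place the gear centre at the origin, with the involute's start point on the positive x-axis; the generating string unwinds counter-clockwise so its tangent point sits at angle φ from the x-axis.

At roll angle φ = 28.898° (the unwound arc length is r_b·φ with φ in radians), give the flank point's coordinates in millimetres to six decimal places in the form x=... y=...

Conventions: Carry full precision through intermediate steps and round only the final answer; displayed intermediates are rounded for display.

x=90.607761 y=3.375026

recognized (one wheel, involute flank): single-mesh tooth geometry, m = 3.358, N = 50
pitch radius r_p = m·N/2 = 3.358·50/2 = 83.950000
base radius r_b = r_p·cos α = 83.950000·cos 15.347° = 80.956397
roll angle φ = 28.898° = 0.50436525 rad
x = r_b·(cos φ + φ·sin φ) = 90.607761
y = r_b·(sin φ − φ·cos φ) = 3.375026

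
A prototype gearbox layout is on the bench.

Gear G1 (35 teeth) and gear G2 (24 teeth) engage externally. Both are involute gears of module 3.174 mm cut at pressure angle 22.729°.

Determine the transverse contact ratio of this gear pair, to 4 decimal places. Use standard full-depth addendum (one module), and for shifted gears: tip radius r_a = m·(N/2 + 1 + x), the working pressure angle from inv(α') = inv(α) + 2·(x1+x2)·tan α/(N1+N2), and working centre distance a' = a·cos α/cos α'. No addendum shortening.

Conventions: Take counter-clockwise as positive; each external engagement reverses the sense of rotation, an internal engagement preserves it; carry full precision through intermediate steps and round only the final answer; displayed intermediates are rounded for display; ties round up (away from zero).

topology: single-mesh involute geometry — m = 3.174, 35T/24T pair
base radii: r_b1 = 51.231522, r_b2 = 35.130187
tip radii: r_a1 = 58.719000, r_a2 = 41.262000
no profile shift: α' = α, a' = a
action lengths: √(r_a1²−r_b1²) = 28.692370, √(r_a2²−r_b2²) = 21.643073
base pitch p_b = π·m·cos α = 9.197061
CR = (28.692370 + 21.643073 − 93.633000·sin 22.72900°)/9.197061 = 1.539425
contact ratio ≈ 1.5394

1.5394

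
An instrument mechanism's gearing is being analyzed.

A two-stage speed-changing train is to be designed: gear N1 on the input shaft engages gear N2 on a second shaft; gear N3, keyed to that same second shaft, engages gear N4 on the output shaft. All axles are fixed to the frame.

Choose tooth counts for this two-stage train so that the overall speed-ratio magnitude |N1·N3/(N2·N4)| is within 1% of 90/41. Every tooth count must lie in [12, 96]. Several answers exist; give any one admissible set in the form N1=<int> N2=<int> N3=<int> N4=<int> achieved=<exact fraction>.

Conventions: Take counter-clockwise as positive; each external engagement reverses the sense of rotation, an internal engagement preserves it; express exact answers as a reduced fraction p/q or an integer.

N1=12 N2=41 N3=90 N4=12 achieved=90/41

class = fixed-axis compound train [2-stage, 90/41 wanted]
target = 90/41 in lowest terms: an exact hit needs N1·N3 = k·90 and N2·N4 = k·41 for one integer k, every count in [12, 96]; additionally prefer no 1:1 stage (N1 ≠ N2, N3 ≠ N4)
k = 1…11: no 1:1-free in-range split of k·90 and k·41 into factor pairs; take k = 12
k = 12: N1·N3 = 1080 = 12·90, N2·N4 = 492 = 41·12
achieved = 12·90/(41·12) = 90/41; |achieved − target| = 0 ≤ 9/410 ✓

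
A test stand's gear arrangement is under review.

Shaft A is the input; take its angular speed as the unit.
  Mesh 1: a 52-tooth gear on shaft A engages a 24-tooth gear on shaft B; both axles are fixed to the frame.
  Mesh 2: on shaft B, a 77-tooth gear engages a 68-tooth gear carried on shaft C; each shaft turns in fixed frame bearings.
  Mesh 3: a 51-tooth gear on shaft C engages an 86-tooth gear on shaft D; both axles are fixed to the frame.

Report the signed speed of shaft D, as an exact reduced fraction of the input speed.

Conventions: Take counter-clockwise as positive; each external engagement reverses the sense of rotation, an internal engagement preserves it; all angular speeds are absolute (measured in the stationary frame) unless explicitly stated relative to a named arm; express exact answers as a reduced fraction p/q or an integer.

-1001/688

3-mesh fixed-axis compound train (all bearings frame-fixed)
mesh 1 [52T→24T]: |ω|/ω_in = 1×52/24 = 13/6, sense flips to −
mesh 2 [77T→68T]: |ω|/ω_in = (13/6)×77/68 = 1001/408, sense flips to +
mesh 3 [51T→86T]: |ω|/ω_in = (1001/408)×51/86 = 1001/688, sense flips to −
signed output speed (× input speed) = -1001/688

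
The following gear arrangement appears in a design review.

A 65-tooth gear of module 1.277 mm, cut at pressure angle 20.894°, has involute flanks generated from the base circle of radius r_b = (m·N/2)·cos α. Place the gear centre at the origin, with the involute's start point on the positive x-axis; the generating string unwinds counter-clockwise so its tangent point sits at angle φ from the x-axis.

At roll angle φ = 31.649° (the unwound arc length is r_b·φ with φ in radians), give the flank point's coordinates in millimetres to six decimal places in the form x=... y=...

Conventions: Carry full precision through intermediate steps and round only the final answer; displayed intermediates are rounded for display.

recognized (one wheel, involute flank): single-mesh tooth geometry, m = 1.277, N = 65
pitch radius r_p = m·N/2 = 1.277·65/2 = 41.502500
base radius r_b = r_p·cos α = 41.502500·cos 20.894° = 38.773371
roll angle φ = 31.649° = 0.55237925 rad
x = r_b·(cos φ + φ·sin φ) = 44.245058
y = r_b·(sin φ − φ·cos φ) = 2.112588

x=44.245058 y=2.112588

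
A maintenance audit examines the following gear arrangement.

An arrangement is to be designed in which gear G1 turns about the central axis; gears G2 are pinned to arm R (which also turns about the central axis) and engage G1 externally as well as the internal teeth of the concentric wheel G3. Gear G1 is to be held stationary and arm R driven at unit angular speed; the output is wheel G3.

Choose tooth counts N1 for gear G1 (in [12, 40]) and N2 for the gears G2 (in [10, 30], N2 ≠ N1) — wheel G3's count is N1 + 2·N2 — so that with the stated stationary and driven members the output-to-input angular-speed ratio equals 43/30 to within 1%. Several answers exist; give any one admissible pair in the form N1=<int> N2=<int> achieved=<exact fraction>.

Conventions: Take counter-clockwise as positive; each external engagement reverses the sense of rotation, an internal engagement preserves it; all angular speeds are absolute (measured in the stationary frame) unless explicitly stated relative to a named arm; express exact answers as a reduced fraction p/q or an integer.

topology: planetary set — design target 43/30, arm = carrier (Willis)
Willis with ω_sun = 0: ω_ring/ω_arm = (N1+N3)/N3; set equal to 43/30  ⇒  N3/N1 = 1/(43/30 − 1) = 30/13
N3 = N1 + 2·N2  ⇒  N2/N1 = (N3/N1 − 1)/2 = (30/13 − 1)/2 = 17/26
smallest multiple with N1 ≥ 12 and N2 ≥ 10: k = 1  ⇒  N1 = 1·26 = 26, N2 = 1·17 = 17 (N1 ≤ 40, N2 ≤ 30, N2 ≠ N1 ✓), N3 = 26 + 2·17 = 60
check: (N1+N3)/N3 with N1 = 26, N3 = 60 gives 43/30; |achieved − target| = 0 ≤ 43/3000 ✓

N1=26 N2=17 achieved=43/30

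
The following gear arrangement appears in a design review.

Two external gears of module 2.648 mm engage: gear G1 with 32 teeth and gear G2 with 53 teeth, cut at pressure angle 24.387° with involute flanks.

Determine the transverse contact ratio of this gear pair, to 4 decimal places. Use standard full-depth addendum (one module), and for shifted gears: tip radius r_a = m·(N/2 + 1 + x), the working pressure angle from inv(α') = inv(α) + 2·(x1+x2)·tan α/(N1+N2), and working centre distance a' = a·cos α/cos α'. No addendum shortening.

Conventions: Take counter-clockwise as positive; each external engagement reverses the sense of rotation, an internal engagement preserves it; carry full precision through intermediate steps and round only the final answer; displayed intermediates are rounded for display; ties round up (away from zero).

class = single-mesh tooth geometry [involute pair 32T × 53T, m = 2.648]
base radii: r_b1 = 38.587816, r_b2 = 63.911069
tip radii: r_a1 = 45.016000, r_a2 = 72.820000
no profile shift: α' = α, a' = a
action lengths: √(r_a1²−r_b1²) = 23.182337, √(r_a2²−r_b2²) = 34.901685
base pitch p_b = π·m·cos α = 7.576700
CR = (23.182337 + 34.901685 − 112.540000·sin 24.38700°)/7.576700 = 1.533188
contact ratio ≈ 1.5332

1.5332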